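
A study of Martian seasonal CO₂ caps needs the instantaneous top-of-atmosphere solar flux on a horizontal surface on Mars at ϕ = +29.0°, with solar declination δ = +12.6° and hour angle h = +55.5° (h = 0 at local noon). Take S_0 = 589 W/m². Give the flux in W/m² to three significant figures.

cos θ_z = sin ϕ sin δ + cos ϕ cos δ cos h = 0.105758 + 0.483459 = 0.589217.
Flux = S_0 · cos θ_z = 589 × 0.589217 = 347.0 W/m².

347 W/m²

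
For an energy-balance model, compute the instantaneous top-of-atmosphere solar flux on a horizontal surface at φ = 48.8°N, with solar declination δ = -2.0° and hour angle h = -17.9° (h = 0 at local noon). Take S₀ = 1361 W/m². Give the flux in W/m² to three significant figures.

cos θ_z = sin φ sin δ + cos φ cos δ cos h = -0.026259 + 0.626423 = 0.600164.
Flux = S₀ · cos θ_z = 1361 × 0.600164 = 816.8 W/m².

817 W/m²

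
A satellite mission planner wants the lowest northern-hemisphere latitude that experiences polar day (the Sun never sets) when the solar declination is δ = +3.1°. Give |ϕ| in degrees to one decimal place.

Polar day requires cos h₀ = −tan ϕ tan δ ≤ −1, i.e. tan ϕ tan δ ≥ 1.
The boundary is |tan ϕ| · |tan δ| = 1, so |ϕ| = 90° − |δ| = 90° − 3.1° = 86.9° in the northern hemisphere.

|ϕ| = 86.9°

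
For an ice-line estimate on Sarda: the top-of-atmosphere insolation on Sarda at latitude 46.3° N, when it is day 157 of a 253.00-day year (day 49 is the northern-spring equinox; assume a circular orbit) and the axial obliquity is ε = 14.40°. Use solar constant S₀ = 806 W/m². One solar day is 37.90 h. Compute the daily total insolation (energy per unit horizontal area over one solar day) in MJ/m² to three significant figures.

28.6 MJ/m²

Solar longitude: λ_s = 360° × (157 − 49)/253.00 = 153.676°.
sin δ = sin 14.40° × sin 153.676° = 0.11028, so δ = +6.332°.
cos H₀ = −tan(+46.3°) tan(+6.332°) = -0.1161, H₀ = 1.6872 rad.
Bracket: H₀ sin φ sin δ + cos φ cos δ sin H₀ = 1.6872×0.72297×0.11028 + 0.69088×0.99390×0.99324 = 0.134519 + 0.682024 = 0.816543.
Q̄ = (S₀/π) × [bracket] = (806/π) × 0.816543 = 209.49 W/m².
Daily total = Q̄ × 37.90 h × 3600 s/h = 209.49 × 37.90 × 3600 / 10⁶ = 28.58 MJ/m².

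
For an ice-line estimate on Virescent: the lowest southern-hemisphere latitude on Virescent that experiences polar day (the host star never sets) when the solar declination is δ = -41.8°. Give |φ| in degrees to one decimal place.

Polar day requires cos H₀ = −tan φ tan δ ≤ −1, i.e. tan φ tan δ ≥ 1.
The boundary is |tan φ| · |tan δ| = 1, so |φ| = 90° − |δ| = 90° − 41.8° = 48.2° in the southern hemisphere.

|φ| = 48.2°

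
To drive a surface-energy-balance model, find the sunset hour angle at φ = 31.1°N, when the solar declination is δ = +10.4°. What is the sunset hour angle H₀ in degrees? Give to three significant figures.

H₀ = 96.4°

cos H₀ = −tan φ · tan δ = −tan(+31.1°) × tan(+10.400°) = -0.1107, so H₀ = 1.6817 rad = 96.36°.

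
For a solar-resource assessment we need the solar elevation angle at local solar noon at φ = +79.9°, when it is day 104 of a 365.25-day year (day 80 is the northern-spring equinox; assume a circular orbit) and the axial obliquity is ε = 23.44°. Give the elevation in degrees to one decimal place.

19.3°

Solar longitude: λ_s = 360° × (104 − 80)/365.25 = 23.655°.
sin δ = sin 23.44° × sin 23.655° = 0.15960, so δ = +9.184°.
At local noon the hour angle is zero, so the zenith angle equals |φ − δ| = |+79.9° − (+9.184°)| = 70.716°.
Elevation = 90° − 70.716° = 19.3°.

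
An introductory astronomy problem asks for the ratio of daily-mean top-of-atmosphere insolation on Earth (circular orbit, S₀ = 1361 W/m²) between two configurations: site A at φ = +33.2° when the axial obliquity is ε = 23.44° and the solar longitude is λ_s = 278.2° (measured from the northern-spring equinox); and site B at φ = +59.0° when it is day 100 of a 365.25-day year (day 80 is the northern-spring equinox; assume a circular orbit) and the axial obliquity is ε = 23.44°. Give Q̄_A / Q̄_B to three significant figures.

Q̄_A / Q̄_B ≈ 0.655

— Configuration A (φ=+33.2°):
Solar declination: sin δ = sin ε · sin λ_s = sin 23.44° × sin 278.2° = -0.39372, so δ = -23.186°.
cos H₀ = −tan(+33.2°) tan(-23.186°) = 0.2803, H₀ = 1.2867 rad.
Bracket: H₀ sin φ sin δ + cos φ cos δ sin H₀ = 1.2867×0.54756×-0.39372 + 0.83676×0.91923×0.95992 = -0.277394 + 0.738346 = 0.460952.
Q̄ = (S₀/π) × [bracket] = (1361/π) × 0.460952 = 199.69 W/m².
— Configuration B (φ=+59.0°):
Solar longitude: λ_s = 360° × (100 − 80)/365.25 = 19.713°.
sin δ = sin 23.44° × sin 19.713° = 0.13417, so δ = +7.711°.
cos H₀ = −tan(+59.0°) tan(+7.711°) = -0.2253, H₀ = 1.7981 rad.
Bracket: H₀ sin φ sin δ + cos φ cos δ sin H₀ = 1.7981×0.85717×0.13417 + 0.51504×0.99096×0.97428 = 0.206793 + 0.497257 = 0.704050.
Q̄ = (S₀/π) × [bracket] = (1361/π) × 0.704050 = 305.01 W/m².
Ratio Q̄_A / Q̄_B = 199.69 / 305.01 = 0.6547.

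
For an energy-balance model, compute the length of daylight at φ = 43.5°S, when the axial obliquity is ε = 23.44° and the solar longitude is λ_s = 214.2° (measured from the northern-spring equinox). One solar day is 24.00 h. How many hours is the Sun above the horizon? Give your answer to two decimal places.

Solar declination: sin δ = sin ε · sin λ_s = sin 23.44° × sin 214.2° = -0.22359, so δ = -12.920°.
cos H₀ = −tan φ · tan δ = −tan(-43.5°) × tan(-12.920°) = -0.2177, so H₀ = 1.7902 rad = 102.57°.
Daylight = 2H₀/(2π) × 24.00 h = (1.7902/π) × 24.00 = 13.68 h.

13.68 h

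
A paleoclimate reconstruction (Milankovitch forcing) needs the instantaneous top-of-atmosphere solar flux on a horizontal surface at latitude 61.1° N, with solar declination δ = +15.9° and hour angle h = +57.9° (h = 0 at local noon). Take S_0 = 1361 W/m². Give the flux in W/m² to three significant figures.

cos θ_z = sin ϕ sin δ + cos ϕ cos δ cos h = 0.239842 + 0.246990 = 0.486832.
Flux = S_0 · cos θ_z = 1361 × 0.486832 = 662.6 W/m².

663 W/m²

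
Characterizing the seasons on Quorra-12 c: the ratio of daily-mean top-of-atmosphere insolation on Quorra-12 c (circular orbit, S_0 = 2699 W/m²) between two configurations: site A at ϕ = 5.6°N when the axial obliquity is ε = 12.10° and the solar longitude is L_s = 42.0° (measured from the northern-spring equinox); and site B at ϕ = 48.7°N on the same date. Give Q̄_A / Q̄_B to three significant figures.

Q̄_A / Q̄_B ≈ 1.22

— Configuration A (ϕ=+5.6°):
Solar declination: sin δ = sin ε · sin L_s = sin 12.10° × sin 42.0° = 0.14026, so δ = +8.063°.
cos h₀ = −tan(+5.6°) tan(+8.063°) = -0.0139, h₀ = 1.5847 rad.
Bracket: h₀ sin ϕ sin δ + cos ϕ cos δ sin h₀ = 1.5847×0.09758×0.14026 + 0.99523×0.99011×0.99990 = 0.021689 + 0.985289 = 1.006978.
Q̄ = (S_0/π) × [bracket] = (2699/π) × 1.006978 = 865.11 W/m².
— Configuration B (ϕ=+48.7°):
cos h₀ = −tan(+48.7°) tan(+8.063°) = -0.1613, h₀ = 1.7328 rad.
Bracket: h₀ sin ϕ sin δ + cos ϕ cos δ sin h₀ = 1.7328×0.75126×0.14026 + 0.66000×0.99011×0.98691 = 0.182588 + 0.644919 = 0.827507.
Q̄ = (S_0/π) × [bracket] = (2699/π) × 0.827507 = 710.93 W/m².
Ratio Q̄_A / Q̄_B = 865.11 / 710.93 = 1.217.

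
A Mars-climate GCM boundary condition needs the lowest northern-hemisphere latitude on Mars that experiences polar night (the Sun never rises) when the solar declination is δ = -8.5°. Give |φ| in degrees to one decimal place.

|φ| = 81.5°

Polar night requires cos H₀ = −tan φ tan δ ≥ 1, i.e. tan φ tan δ ≤ −1.
The boundary is |tan φ| · |tan δ| = 1, so |φ| = 90° − |δ| = 90° − 8.5° = 81.5° in the northern hemisphere.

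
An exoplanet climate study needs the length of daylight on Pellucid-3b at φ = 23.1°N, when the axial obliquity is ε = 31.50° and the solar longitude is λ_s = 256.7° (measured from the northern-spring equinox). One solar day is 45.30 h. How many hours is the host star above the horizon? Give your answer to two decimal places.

18.98 h

Solar declination: sin δ = sin ε · sin λ_s = sin 31.50° × sin 256.7° = -0.50848, so δ = -30.563°.
cos H₀ = −tan φ · tan δ = −tan(+23.1°) × tan(-30.563°) = 0.2519, so H₀ = 1.3162 rad = 75.41°.
Daylight = 2H₀/(2π) × 45.30 h = (1.3162/π) × 45.30 = 18.98 h.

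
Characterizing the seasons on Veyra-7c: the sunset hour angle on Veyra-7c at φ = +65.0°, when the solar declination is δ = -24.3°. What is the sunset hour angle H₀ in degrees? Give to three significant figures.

H₀ = 14.5°

cos H₀ = −tan φ · tan δ = −tan(+65.0°) × tan(-24.300°) = 0.9683, so H₀ = 0.2525 rad = 14.47°.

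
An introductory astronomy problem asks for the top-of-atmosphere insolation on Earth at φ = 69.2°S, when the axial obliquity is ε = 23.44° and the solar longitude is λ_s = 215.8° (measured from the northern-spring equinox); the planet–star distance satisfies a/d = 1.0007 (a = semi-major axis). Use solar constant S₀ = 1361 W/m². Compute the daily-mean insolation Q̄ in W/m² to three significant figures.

Q̄ ≈ 329 W/m²

Solar declination: sin δ = sin ε · sin λ_s = sin 23.44° × sin 215.8° = -0.23269, so δ = -13.455°.
cos H₀ = −tan(-69.2°) tan(-13.455°) = -0.6298, H₀ = 2.2522 rad.
Bracket: H₀ sin φ sin δ + cos φ cos δ sin H₀ = 2.2522×-0.93483×-0.23269 + 0.35511×0.97255×0.77672 = 0.489911 + 0.268250 = 0.758161.
Inverse-square distance factor (a/d)² = 1.0007² = 1.001400.
Q̄ = (S₀/π) × 1.001400 × [bracket] = (1361/π) × 1.001400 × 0.758161 = 328.9 W/m².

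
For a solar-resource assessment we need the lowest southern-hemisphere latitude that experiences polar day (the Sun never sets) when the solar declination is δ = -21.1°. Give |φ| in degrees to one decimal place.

Polar day requires cos H₀ = −tan φ tan δ ≤ −1, i.e. tan φ tan δ ≥ 1.
The boundary is |tan φ| · |tan δ| = 1, so |φ| = 90° − |δ| = 90° − 21.1° = 68.9° in the southern hemisphere.

|φ| = 68.9°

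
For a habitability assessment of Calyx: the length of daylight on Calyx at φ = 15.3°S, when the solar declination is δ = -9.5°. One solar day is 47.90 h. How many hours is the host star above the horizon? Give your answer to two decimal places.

cos H₀ = −tan φ · tan δ = −tan(-15.3°) × tan(-9.500°) = -0.0458, so H₀ = 1.6166 rad = 92.62°.
Daylight = 2H₀/(2π) × 47.90 h = (1.6166/π) × 47.90 = 24.65 h.

24.65 h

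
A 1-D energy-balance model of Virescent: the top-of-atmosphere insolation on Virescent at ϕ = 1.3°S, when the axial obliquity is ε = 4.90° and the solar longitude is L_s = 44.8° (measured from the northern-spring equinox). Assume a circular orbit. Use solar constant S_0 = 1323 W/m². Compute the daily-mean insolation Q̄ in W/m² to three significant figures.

Solar declination: sin δ = sin ε · sin L_s = sin 4.90° × sin 44.8° = 0.06019, so δ = +3.451°.
cos h₀ = −tan(-1.3°) tan(+3.451°) = 0.0014, h₀ = 1.5694 rad.
Bracket: h₀ sin ϕ sin δ + cos ϕ cos δ sin h₀ = 1.5694×-0.02269×0.06019 + 0.99974×0.99819×1.00000 = -0.002143 + 0.997930 = 0.995787.
Q̄ = (S_0/π) × [bracket] = (1323/π) × 0.995787 = 419.3 W/m².

Q̄ ≈ 419 W/m²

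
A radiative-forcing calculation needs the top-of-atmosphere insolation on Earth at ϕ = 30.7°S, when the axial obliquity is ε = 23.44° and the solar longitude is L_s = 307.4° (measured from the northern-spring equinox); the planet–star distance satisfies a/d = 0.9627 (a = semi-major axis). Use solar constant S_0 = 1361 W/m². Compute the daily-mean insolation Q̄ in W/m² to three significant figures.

Solar declination: sin δ = sin ε · sin L_s = sin 23.44° × sin 307.4° = -0.31601, so δ = -18.422°.
cos h₀ = −tan(-30.7°) tan(-18.422°) = -0.1978, h₀ = 1.7699 rad.
Bracket: h₀ sin ϕ sin δ + cos ϕ cos δ sin h₀ = 1.7699×-0.51054×-0.31601 + 0.85985×0.94876×0.98025 = 0.285548 + 0.799679 = 1.085227.
Inverse-square distance factor (a/d)² = 0.9627² = 0.926791.
Q̄ = (S_0/π) × 0.926791 × [bracket] = (1361/π) × 0.926791 × 1.085227 = 435.7 W/m².

Q̄ ≈ 436 W/m²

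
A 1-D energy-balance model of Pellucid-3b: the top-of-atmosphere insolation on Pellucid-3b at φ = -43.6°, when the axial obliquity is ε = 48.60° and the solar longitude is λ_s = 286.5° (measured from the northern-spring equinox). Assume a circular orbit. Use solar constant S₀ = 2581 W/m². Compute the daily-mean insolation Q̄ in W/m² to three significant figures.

Q̄ ≈ 1.28e+03 W/m²

Solar declination: sin δ = sin ε · sin λ_s = sin 48.60° × sin 286.5° = -0.71922, so δ = -45.990°.
cos H₀ = −tan(-43.6°) tan(-45.990°) = -0.9858, H₀ = 2.9728 rad.
Bracket: H₀ sin φ sin δ + cos φ cos δ sin H₀ = 2.9728×-0.68962×-0.71922 + 0.72417×0.69478×0.16801 = 1.474475 + 0.084532 = 1.559007.
Q̄ = (S₀/π) × [bracket] = (2581/π) × 1.559007 = 1281 W/m².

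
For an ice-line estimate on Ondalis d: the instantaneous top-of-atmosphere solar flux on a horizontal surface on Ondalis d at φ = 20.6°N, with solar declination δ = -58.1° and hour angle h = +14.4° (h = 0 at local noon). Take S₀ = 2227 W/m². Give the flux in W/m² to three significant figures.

cos θ_z = sin φ sin δ + cos φ cos δ cos h = -0.298704 + 0.479109 = 0.180405.
Flux = S₀ · cos θ_z = 2227 × 0.180405 = 401.8 W/m².

402 W/m²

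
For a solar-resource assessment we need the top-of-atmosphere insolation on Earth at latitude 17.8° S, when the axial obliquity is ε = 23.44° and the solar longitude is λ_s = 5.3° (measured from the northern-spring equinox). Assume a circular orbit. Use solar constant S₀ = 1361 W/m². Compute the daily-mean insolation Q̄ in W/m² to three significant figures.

Solar declination: sin δ = sin ε · sin λ_s = sin 23.44° × sin 5.3° = 0.03674, so δ = +2.106°.
cos H₀ = −tan(-17.8°) tan(+2.106°) = 0.0118, H₀ = 1.5590 rad.
Bracket: H₀ sin φ sin δ + cos φ cos δ sin H₀ = 1.5590×-0.30570×0.03674 + 0.95213×0.99932×0.99993 = -0.017510 + 0.951416 = 0.933906.
Q̄ = (S₀/π) × [bracket] = (1361/π) × 0.933906 = 404.6 W/m².

Q̄ ≈ 405 W/m²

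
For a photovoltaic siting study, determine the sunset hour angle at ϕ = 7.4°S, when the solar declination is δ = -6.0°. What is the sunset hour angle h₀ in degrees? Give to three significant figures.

h₀ = 90.8°

cos h₀ = −tan ϕ · tan δ = −tan(-7.4°) × tan(-6.000°) = -0.0137, so h₀ = 1.5844 rad = 90.78°.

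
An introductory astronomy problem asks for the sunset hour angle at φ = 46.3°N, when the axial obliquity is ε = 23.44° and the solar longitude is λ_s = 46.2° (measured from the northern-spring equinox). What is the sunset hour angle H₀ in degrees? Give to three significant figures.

Solar declination: sin δ = sin ε · sin λ_s = sin 23.44° × sin 46.2° = 0.28711, so δ = +16.685°.
cos H₀ = −tan φ · tan δ = −tan(+46.3°) × tan(+16.685°) = -0.3136, so H₀ = 1.8898 rad = 108.28°.

H₀ = 108°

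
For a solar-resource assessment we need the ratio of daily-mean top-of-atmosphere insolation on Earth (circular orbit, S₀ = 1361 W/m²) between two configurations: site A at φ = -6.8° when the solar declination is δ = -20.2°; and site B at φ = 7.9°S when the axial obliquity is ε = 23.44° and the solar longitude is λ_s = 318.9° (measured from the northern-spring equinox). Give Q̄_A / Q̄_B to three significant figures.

Q̄_A / Q̄_B ≈ 0.984

— Configuration A (φ=-6.8°):
cos H₀ = −tan(-6.8°) tan(-20.200°) = -0.0439, H₀ = 1.6147 rad.
Bracket: H₀ sin φ sin δ + cos φ cos δ sin H₀ = 1.6147×-0.11840×-0.34530 + 0.99297×0.93849×0.99904 = 0.066015 + 0.930998 = 0.997013.
Q̄ = (S₀/π) × [bracket] = (1361/π) × 0.997013 = 431.93 W/m².
— Configuration B (φ=-7.9°):
Solar declination: sin δ = sin ε · sin λ_s = sin 23.44° × sin 318.9° = -0.26150, so δ = -15.159°.
cos H₀ = −tan(-7.9°) tan(-15.159°) = -0.0376, H₀ = 1.6084 rad.
Bracket: H₀ sin φ sin δ + cos φ cos δ sin H₀ = 1.6084×-0.13744×-0.26150 + 0.99051×0.96520×0.99929 = 0.057807 + 0.955361 = 1.013168.
Q̄ = (S₀/π) × [bracket] = (1361/π) × 1.013168 = 438.92 W/m².
Ratio Q̄_A / Q̄_B = 431.93 / 438.92 = 0.9841.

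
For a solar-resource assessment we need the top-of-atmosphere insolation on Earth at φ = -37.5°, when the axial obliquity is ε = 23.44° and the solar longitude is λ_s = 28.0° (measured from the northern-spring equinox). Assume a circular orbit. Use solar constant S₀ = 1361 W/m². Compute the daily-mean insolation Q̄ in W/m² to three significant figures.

Q̄ ≈ 264 W/m²

Solar declination: sin δ = sin ε · sin λ_s = sin 23.44° × sin 28.0° = 0.18675, so δ = +10.763°.
cos H₀ = −tan(-37.5°) tan(+10.763°) = 0.1459, H₀ = 1.4244 rad.
Bracket: H₀ sin φ sin δ + cos φ cos δ sin H₀ = 1.4244×-0.60876×0.18675 + 0.79335×0.98241×0.98930 = -0.161934 + 0.771055 = 0.609121.
Q̄ = (S₀/π) × [bracket] = (1361/π) × 0.609121 = 263.9 W/m².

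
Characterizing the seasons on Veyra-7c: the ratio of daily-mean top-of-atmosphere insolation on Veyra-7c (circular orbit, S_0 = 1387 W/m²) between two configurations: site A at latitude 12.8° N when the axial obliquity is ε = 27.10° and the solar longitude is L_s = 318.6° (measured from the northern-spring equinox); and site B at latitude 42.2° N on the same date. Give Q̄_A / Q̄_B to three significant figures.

— Configuration A (ϕ=+12.8°):
Solar declination: sin δ = sin ε · sin L_s = sin 27.10° × sin 318.6° = -0.30126, so δ = -17.533°.
cos h₀ = −tan(+12.8°) tan(-17.533°) = 0.0718, h₀ = 1.4990 rad.
Bracket: h₀ sin ϕ sin δ + cos ϕ cos δ sin h₀ = 1.4990×0.22155×-0.30126 + 0.97515×0.95354×0.99742 = -0.100049 + 0.927446 = 0.827397.
Q̄ = (S_0/π) × [bracket] = (1387/π) × 0.827397 = 365.29 W/m².
— Configuration B (ϕ=+42.2°):
cos h₀ = −tan(+42.2°) tan(-17.533°) = 0.2865, h₀ = 1.2803 rad.
Bracket: h₀ sin ϕ sin δ + cos ϕ cos δ sin h₀ = 1.2803×0.67172×-0.30126 + 0.74080×0.95354×0.95809 = -0.259085 + 0.676778 = 0.417693.
Q̄ = (S_0/π) × [bracket] = (1387/π) × 0.417693 = 184.41 W/m².
Ratio Q̄_A / Q̄_B = 365.29 / 184.41 = 1.981.

Q̄_A / Q̄_B ≈ 1.98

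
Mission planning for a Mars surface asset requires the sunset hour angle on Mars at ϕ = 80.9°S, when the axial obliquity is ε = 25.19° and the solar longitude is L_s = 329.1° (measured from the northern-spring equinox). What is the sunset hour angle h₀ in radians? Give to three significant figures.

Solar declination: sin δ = sin ε · sin L_s = sin 25.19° × sin 329.1° = -0.21857, so δ = -12.625°.
Sunrise equation: cos h₀ = −tan ϕ · tan δ = -1.3984 ≤ −1, so the Sun never sets (polar day) and h₀ = π.

h₀ = 3.14 rad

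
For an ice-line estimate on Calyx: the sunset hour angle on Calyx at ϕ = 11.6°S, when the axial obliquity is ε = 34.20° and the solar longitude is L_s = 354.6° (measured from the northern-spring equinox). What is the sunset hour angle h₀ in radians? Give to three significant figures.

h₀ = 1.58 rad

Solar declination: sin δ = sin ε · sin L_s = sin 34.20° × sin 354.6° = -0.05290, so δ = -3.032°.
cos h₀ = −tan ϕ · tan δ = −tan(-11.6°) × tan(-3.032°) = -0.0109, so h₀ = 1.5817 rad = 90.62°.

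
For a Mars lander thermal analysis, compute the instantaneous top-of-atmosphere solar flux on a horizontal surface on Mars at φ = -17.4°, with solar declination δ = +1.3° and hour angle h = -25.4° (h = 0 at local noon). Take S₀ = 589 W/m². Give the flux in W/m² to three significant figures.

504 W/m²

cos θ_z = sin φ sin δ + cos φ cos δ cos h = -0.006784 + 0.861777 = 0.854993.
Flux = S₀ · cos θ_z = 589 × 0.854993 = 503.6 W/m².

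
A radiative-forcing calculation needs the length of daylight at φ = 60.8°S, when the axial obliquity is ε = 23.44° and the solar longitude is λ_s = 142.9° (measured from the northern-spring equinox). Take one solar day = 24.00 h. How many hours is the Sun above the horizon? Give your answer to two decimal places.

8.50 h

Solar declination: sin δ = sin ε · sin λ_s = sin 23.44° × sin 142.9° = 0.23995, so δ = +13.884°.
cos H₀ = −tan φ · tan δ = −tan(-60.8°) × tan(+13.884°) = 0.4423, so H₀ = 1.1127 rad = 63.75°.
Daylight = 2H₀/(2π) × 24.00 h = (1.1127/π) × 24.00 = 8.50 h.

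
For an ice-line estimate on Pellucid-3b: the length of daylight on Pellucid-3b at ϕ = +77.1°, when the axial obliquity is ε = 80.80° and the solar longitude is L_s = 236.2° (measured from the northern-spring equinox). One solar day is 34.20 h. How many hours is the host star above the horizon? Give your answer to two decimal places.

Solar declination: sin δ = sin ε · sin L_s = sin 80.80° × sin 236.2° = -0.82029, so δ = -55.114°.
cos h₀ = −tan ϕ · tan δ = 6.2622 ≥ 1, so the host star never rises (polar night) and h₀ = 0.
Daylight = 2h₀/(2π) × 34.20 h = (0.0000/π) × 34.20 = 0.00 h.

0.00 h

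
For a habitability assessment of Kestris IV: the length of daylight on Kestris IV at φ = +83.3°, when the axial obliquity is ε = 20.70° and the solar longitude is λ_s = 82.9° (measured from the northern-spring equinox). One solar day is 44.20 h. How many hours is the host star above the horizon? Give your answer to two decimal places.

44.20 h

Solar declination: sin δ = sin ε · sin λ_s = sin 20.70° × sin 82.9° = 0.35076, so δ = +20.534°.
Sunrise equation: cos H₀ = −tan φ · tan δ = -3.1885 ≤ −1, so the host star never sets (polar day) and H₀ = π.
Daylight = 2H₀/(2π) × 44.20 h = (3.1416/π) × 44.20 = 44.20 h.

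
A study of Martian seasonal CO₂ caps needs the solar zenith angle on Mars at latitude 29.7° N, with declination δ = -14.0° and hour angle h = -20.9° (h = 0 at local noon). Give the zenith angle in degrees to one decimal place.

cos θ_z = sin φ sin δ + cos φ cos δ cos h = -0.119862 + 0.787375 = 0.667513.
θ_z = arccos(0.667513) = 48.1°.

θ_z = 48.1°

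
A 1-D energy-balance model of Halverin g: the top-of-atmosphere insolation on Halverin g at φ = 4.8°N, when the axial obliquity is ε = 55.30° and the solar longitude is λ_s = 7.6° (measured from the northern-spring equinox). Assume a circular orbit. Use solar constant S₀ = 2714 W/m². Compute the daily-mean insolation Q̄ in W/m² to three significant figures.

Solar declination: sin δ = sin ε · sin λ_s = sin 55.30° × sin 7.6° = 0.10873, so δ = +6.242°.
cos H₀ = −tan(+4.8°) tan(+6.242°) = -0.0092, H₀ = 1.5800 rad.
Bracket: H₀ sin φ sin δ + cos φ cos δ sin H₀ = 1.5800×0.08368×0.10873 + 0.99649×0.99407×0.99996 = 0.014376 + 0.990541 = 1.004917.
Q̄ = (S₀/π) × [bracket] = (2714/π) × 1.004917 = 868.1 W/m².

Q̄ ≈ 868 W/m²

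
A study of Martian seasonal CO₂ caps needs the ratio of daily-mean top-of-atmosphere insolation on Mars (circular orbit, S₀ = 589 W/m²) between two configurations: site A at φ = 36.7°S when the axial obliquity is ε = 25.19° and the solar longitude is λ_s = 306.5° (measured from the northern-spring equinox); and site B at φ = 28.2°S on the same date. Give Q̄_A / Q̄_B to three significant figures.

— Configuration A (φ=-36.7°):
Solar declination: sin δ = sin ε · sin λ_s = sin 25.19° × sin 306.5° = -0.34214, so δ = -20.007°.
cos H₀ = −tan(-36.7°) tan(-20.007°) = -0.2714, H₀ = 1.8456 rad.
Bracket: H₀ sin φ sin δ + cos φ cos δ sin H₀ = 1.8456×-0.59763×-0.34214 + 0.80178×0.93965×0.96247 = 0.377376 + 0.725118 = 1.102494.
Q̄ = (S₀/π) × [bracket] = (589/π) × 1.102494 = 206.70 W/m².
— Configuration B (φ=-28.2°):
cos H₀ = −tan(-28.2°) tan(-20.007°) = -0.1952, H₀ = 1.7673 rad.
Bracket: H₀ sin φ sin δ + cos φ cos δ sin H₀ = 1.7673×-0.47255×-0.34214 + 0.88130×0.93965×0.98076 = 0.285734 + 0.812181 = 1.097915.
Q̄ = (S₀/π) × [bracket] = (589/π) × 1.097915 = 205.84 W/m².
Ratio Q̄_A / Q̄_B = 206.70 / 205.84 = 1.004.

Q̄_A / Q̄_B ≈ 1.00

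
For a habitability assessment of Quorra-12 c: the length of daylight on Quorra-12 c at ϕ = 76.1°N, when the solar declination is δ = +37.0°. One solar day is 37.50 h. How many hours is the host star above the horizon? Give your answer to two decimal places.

37.50 h

Sunrise equation: cos h₀ = −tan ϕ · tan δ = -3.0450 ≤ −1, so the host star never sets (polar day) and h₀ = π.
Daylight = 2h₀/(2π) × 37.50 h = (3.1416/π) × 37.50 = 37.50 h.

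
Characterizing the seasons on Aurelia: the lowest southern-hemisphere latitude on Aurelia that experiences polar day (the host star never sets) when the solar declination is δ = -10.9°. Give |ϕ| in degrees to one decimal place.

Polar day requires cos h₀ = −tan ϕ tan δ ≤ −1, i.e. tan ϕ tan δ ≥ 1.
The boundary is |tan ϕ| · |tan δ| = 1, so |ϕ| = 90° − |δ| = 90° − 10.9° = 79.1° in the southern hemisphere.

|ϕ| = 79.1°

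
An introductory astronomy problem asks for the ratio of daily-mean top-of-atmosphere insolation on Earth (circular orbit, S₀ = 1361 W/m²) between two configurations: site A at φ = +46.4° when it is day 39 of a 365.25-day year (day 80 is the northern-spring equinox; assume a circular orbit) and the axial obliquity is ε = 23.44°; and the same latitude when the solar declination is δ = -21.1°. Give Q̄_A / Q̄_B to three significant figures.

Q̄_A / Q̄_B ≈ 1.39

— Configuration A (φ=+46.4°):
Solar longitude: λ_s = 360° × (39 − 80)/365.25 = -40.411°, i.e. -40.411° + 360° = 319.589°.
sin δ = sin 23.44° × sin 319.589° = -0.25787, so δ = -14.944°.
cos H₀ = −tan(+46.4°) tan(-14.944°) = 0.2803, H₀ = 1.2867 rad.
Bracket: H₀ sin φ sin δ + cos φ cos δ sin H₀ = 1.2867×0.72417×-0.25787 + 0.68962×0.96618×0.95992 = -0.240281 + 0.639592 = 0.399311.
Q̄ = (S₀/π) × [bracket] = (1361/π) × 0.399311 = 172.99 W/m².
— Configuration B (φ=+46.4°):
cos H₀ = −tan(+46.4°) tan(-21.100°) = 0.4052, H₀ = 1.1536 rad.
Bracket: H₀ sin φ sin δ + cos φ cos δ sin H₀ = 1.1536×0.72417×-0.36000 + 0.68962×0.93295×0.91423 = -0.300745 + 0.588198 = 0.287453.
Q̄ = (S₀/π) × [bracket] = (1361/π) × 0.287453 = 124.53 W/m².
Ratio Q̄_A / Q̄_B = 172.99 / 124.53 = 1.389.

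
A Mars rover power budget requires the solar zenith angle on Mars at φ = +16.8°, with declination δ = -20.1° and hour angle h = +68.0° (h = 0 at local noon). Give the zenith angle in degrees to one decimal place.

θ_z = 76.3°

cos θ_z = sin φ sin δ + cos φ cos δ cos h = -0.099329 + 0.336776 = 0.237447.
θ_z = arccos(0.237447) = 76.3°.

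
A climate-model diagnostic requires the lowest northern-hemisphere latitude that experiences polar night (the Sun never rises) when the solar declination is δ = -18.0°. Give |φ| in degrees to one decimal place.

Polar night requires cos H₀ = −tan φ tan δ ≥ 1, i.e. tan φ tan δ ≤ −1.
The boundary is |tan φ| · |tan δ| = 1, so |φ| = 90° − |δ| = 90° − 18.0° = 72.0° in the northern hemisphere.

|φ| = 72.0°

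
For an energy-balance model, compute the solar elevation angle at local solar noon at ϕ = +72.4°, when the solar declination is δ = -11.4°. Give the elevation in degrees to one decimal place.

At local noon the hour angle is zero, so the zenith angle equals |ϕ − δ| = |+72.4° − (-11.400°)| = 83.800°.
Elevation = 90° − 83.800° = 6.2°.

6.2°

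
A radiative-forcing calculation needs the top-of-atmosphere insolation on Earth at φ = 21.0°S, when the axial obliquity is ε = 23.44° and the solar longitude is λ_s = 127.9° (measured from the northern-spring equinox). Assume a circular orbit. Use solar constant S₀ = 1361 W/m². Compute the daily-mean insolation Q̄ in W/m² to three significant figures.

Solar declination: sin δ = sin ε · sin λ_s = sin 23.44° × sin 127.9° = 0.31389, so δ = +18.294°.
cos H₀ = −tan(-21.0°) tan(+18.294°) = 0.1269, H₀ = 1.4435 rad.
Bracket: H₀ sin φ sin δ + cos φ cos δ sin H₀ = 1.4435×-0.35837×0.31389 + 0.93358×0.94946×0.99191 = -0.162378 + 0.879226 = 0.716848.
Q̄ = (S₀/π) × [bracket] = (1361/π) × 0.716848 = 310.6 W/m².

Q̄ ≈ 311 W/m²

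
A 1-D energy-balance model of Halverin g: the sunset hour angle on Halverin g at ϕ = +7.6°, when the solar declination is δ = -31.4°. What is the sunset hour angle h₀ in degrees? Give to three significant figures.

h₀ = 85.3°

cos h₀ = −tan ϕ · tan δ = −tan(+7.6°) × tan(-31.400°) = 0.0814, so h₀ = 1.4893 rad = 85.33°.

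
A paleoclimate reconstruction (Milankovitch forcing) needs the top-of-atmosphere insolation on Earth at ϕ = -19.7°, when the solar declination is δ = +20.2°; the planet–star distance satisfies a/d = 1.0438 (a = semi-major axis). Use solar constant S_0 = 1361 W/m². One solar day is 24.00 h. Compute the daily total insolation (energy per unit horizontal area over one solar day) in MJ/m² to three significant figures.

28.9 MJ/m²

cos h₀ = −tan(-19.7°) tan(+20.200°) = 0.1317, h₀ = 1.4387 rad.
Bracket: h₀ sin ϕ sin δ + cos ϕ cos δ sin h₀ = 1.4387×-0.33710×0.34530 + 0.94147×0.93849×0.99128 = -0.167466 + 0.875856 = 0.708390.
Inverse-square distance factor (a/d)² = 1.0438² = 1.089518.
Q̄ = (S_0/π) × 1.089518 × [bracket] = (1361/π) × 1.089518 × 0.708390 = 334.36 W/m².
Daily total = Q̄ × 24.00 h × 3600 s/h = 334.36 × 24.00 × 3600 / 10⁶ = 28.89 MJ/m².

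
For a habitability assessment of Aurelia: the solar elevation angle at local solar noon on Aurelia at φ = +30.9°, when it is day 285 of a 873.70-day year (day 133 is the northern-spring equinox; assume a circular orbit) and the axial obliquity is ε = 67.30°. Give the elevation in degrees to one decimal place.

Solar longitude: λ_s = 360° × (285 − 133)/873.70 = 62.630°.
sin δ = sin 67.30° × sin 62.630° = 0.81927, so δ = +55.011°.
At local noon the hour angle is zero, so the zenith angle equals |φ − δ| = |+30.9° − (+55.011°)| = 24.111°.
Elevation = 90° − 24.111° = 65.9°.

65.9°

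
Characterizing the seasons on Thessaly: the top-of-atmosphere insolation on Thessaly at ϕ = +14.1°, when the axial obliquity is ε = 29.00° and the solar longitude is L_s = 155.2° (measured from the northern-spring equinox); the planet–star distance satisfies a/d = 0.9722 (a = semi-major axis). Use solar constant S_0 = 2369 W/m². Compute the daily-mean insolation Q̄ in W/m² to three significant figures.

Solar declination: sin δ = sin ε · sin L_s = sin 29.00° × sin 155.2° = 0.20335, so δ = +11.733°.
cos h₀ = −tan(+14.1°) tan(+11.733°) = -0.0522, h₀ = 1.6230 rad.
Bracket: h₀ sin ϕ sin δ + cos ϕ cos δ sin h₀ = 1.6230×0.24362×0.20335 + 0.96987×0.97911×0.99864 = 0.080404 + 0.948318 = 1.028722.
Inverse-square distance factor (a/d)² = 0.9722² = 0.945173.
Q̄ = (S_0/π) × 0.945173 × [bracket] = (2369/π) × 0.945173 × 1.028722 = 733.2 W/m².

Q̄ ≈ 733 W/m²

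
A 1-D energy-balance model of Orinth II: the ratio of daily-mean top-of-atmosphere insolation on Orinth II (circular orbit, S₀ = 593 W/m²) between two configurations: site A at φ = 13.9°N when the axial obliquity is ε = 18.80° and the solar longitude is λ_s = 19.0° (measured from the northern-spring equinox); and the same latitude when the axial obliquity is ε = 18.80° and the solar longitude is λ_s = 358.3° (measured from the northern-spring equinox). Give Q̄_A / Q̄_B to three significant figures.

— Configuration A (φ=+13.9°):
Solar declination: sin δ = sin ε · sin λ_s = sin 18.80° × sin 19.0° = 0.10492, so δ = +6.023°.
cos H₀ = −tan(+13.9°) tan(+6.023°) = -0.0261, H₀ = 1.5969 rad.
Bracket: H₀ sin φ sin δ + cos φ cos δ sin H₀ = 1.5969×0.24023×0.10492 + 0.97072×0.99448×0.99966 = 0.040250 + 0.965033 = 1.005283.
Q̄ = (S₀/π) × [bracket] = (593/π) × 1.005283 = 189.75 W/m².
— Configuration B (φ=+13.9°):
Solar declination: sin δ = sin ε · sin λ_s = sin 18.80° × sin 358.3° = -0.00956, so δ = -0.548°.
cos H₀ = −tan(+13.9°) tan(-0.548°) = 0.0024, H₀ = 1.5684 rad.
Bracket: H₀ sin φ sin δ + cos φ cos δ sin H₀ = 1.5684×0.24023×-0.00956 + 0.97072×0.99995×1.00000 = -0.003602 + 0.970671 = 0.967069.
Q̄ = (S₀/π) × [bracket] = (593/π) × 0.967069 = 182.54 W/m².
Ratio Q̄_A / Q̄_B = 189.75 / 182.54 = 1.039.

Q̄_A / Q̄_B ≈ 1.04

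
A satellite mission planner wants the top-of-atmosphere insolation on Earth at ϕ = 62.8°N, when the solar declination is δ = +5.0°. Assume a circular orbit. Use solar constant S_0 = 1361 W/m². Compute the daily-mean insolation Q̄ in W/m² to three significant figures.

cos h₀ = −tan(+62.8°) tan(+5.000°) = -0.1702, h₀ = 1.7419 rad.
Bracket: h₀ sin ϕ sin δ + cos ϕ cos δ sin h₀ = 1.7419×0.88942×0.08716 + 0.45710×0.99619×0.98540 = 0.135035 + 0.448710 = 0.583745.
Q̄ = (S_0/π) × [bracket] = (1361/π) × 0.583745 = 252.9 W/m².

Q̄ ≈ 253 W/m²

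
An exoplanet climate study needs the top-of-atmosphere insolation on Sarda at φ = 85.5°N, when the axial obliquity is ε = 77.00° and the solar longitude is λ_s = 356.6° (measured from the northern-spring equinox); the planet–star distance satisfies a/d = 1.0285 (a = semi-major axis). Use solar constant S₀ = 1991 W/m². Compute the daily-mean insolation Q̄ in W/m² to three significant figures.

Q̄ ≈ 6.83 W/m²

Solar declination: sin δ = sin ε · sin λ_s = sin 77.00° × sin 356.6° = -0.05779, so δ = -3.313°.
cos H₀ = −tan(+85.5°) tan(-3.313°) = 0.7355, H₀ = 0.7444 rad.
Bracket: H₀ sin φ sin δ + cos φ cos δ sin H₀ = 0.7444×0.99692×-0.05779 + 0.07846×0.99833×0.67755 = -0.042886 + 0.053072 = 0.010186.
Inverse-square distance factor (a/d)² = 1.0285² = 1.057812.
Q̄ = (S₀/π) × 1.057812 × [bracket] = (1991/π) × 1.057812 × 0.010186 = 6.829 W/m².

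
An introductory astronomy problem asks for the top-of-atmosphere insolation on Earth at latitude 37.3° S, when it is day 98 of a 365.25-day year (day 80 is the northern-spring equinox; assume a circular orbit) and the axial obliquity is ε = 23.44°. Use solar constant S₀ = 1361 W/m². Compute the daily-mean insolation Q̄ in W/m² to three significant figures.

Q̄ ≈ 294 W/m²

Solar longitude: λ_s = 360° × (98 − 80)/365.25 = 17.741°.
sin δ = sin 23.44° × sin 17.741° = 0.12121, so δ = +6.962°.
cos H₀ = −tan(-37.3°) tan(+6.962°) = 0.0930, H₀ = 1.4776 rad.
Bracket: H₀ sin φ sin δ + cos φ cos δ sin H₀ = 1.4776×-0.60599×0.12121 + 0.79547×0.99263×0.99566 = -0.108533 + 0.786180 = 0.677647.
Q̄ = (S₀/π) × [bracket] = (1361/π) × 0.677647 = 293.6 W/m².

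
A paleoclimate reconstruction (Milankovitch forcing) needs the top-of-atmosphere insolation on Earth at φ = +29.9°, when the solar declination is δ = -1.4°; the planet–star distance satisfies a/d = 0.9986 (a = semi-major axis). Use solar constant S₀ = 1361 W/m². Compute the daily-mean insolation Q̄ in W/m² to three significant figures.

cos H₀ = −tan(+29.9°) tan(-1.400°) = 0.0141, H₀ = 1.5567 rad.
Bracket: H₀ sin φ sin δ + cos φ cos δ sin H₀ = 1.5567×0.49849×-0.02443 + 0.86690×0.99970×0.99990 = -0.018958 + 0.866553 = 0.847595.
Inverse-square distance factor (a/d)² = 0.9986² = 0.997202.
Q̄ = (S₀/π) × 0.997202 × [bracket] = (1361/π) × 0.997202 × 0.847595 = 366.2 W/m².

Q̄ ≈ 366 W/m²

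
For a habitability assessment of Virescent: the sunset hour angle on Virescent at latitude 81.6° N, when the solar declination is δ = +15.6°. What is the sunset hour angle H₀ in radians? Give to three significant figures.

H₀ = 3.14 rad

Sunrise equation: cos H₀ = −tan φ · tan δ = -1.8908 ≤ −1, so the host star never sets (polar day) and H₀ = π.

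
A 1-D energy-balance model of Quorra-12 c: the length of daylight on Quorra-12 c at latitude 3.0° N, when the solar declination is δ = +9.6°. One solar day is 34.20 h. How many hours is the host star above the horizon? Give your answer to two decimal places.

cos H₀ = −tan φ · tan δ = −tan(+3.0°) × tan(+9.600°) = -0.0089, so H₀ = 1.5797 rad = 90.51°.
Daylight = 2H₀/(2π) × 34.20 h = (1.5797/π) × 34.20 = 17.20 h.

17.20 h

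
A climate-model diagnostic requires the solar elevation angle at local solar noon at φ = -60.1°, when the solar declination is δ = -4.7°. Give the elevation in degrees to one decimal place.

At local noon the hour angle is zero, so the zenith angle equals |φ − δ| = |-60.1° − (-4.700°)| = 55.400°.
Elevation = 90° − 55.400° = 34.6°.

34.6°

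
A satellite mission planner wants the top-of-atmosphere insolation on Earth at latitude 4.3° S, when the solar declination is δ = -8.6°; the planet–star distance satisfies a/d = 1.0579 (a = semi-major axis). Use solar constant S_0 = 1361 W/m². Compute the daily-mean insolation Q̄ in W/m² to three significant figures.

cos h₀ = −tan(-4.3°) tan(-8.600°) = -0.0114, h₀ = 1.5822 rad.
Bracket: h₀ sin ϕ sin δ + cos ϕ cos δ sin h₀ = 1.5822×-0.07498×-0.14954 + 0.99719×0.98876×0.99994 = 0.017740 + 0.985922 = 1.003662.
Inverse-square distance factor (a/d)² = 1.0579² = 1.119152.
Q̄ = (S_0/π) × 1.119152 × [bracket] = (1361/π) × 1.119152 × 1.003662 = 486.6 W/m².

Q̄ ≈ 487 W/m²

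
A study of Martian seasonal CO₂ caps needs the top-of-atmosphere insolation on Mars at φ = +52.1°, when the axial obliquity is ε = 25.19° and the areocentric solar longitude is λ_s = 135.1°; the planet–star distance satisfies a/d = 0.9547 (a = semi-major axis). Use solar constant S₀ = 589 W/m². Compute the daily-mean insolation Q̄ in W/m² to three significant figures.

sin δ = sin 25.19° × sin 135.1° = 0.30043, so δ = +17.484°.
cos H₀ = −tan(+52.1°) tan(+17.484°) = -0.4046, H₀ = 1.9874 rad.
Bracket: H₀ sin φ sin δ + cos φ cos δ sin H₀ = 1.9874×0.78908×0.30043 + 0.61429×0.95380×0.91449 = 0.471140 + 0.535809 = 1.006949.
Inverse-square distance factor (a/d)² = 0.9547² = 0.911452.
Q̄ = (S₀/π) × 0.911452 × [bracket] = (589/π) × 0.911452 × 1.006949 = 172.1 W/m².

Q̄ ≈ 172 W/m²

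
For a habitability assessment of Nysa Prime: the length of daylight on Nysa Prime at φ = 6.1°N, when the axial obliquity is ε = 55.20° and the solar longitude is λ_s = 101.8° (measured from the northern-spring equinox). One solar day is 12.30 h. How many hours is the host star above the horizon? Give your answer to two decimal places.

Solar declination: sin δ = sin ε · sin λ_s = sin 55.20° × sin 101.8° = 0.80380, so δ = +53.494°.
cos H₀ = −tan φ · tan δ = −tan(+6.1°) × tan(+53.494°) = -0.1444, so H₀ = 1.7157 rad = 98.30°.
Daylight = 2H₀/(2π) × 12.30 h = (1.7157/π) × 12.30 = 6.72 h.

6.72 h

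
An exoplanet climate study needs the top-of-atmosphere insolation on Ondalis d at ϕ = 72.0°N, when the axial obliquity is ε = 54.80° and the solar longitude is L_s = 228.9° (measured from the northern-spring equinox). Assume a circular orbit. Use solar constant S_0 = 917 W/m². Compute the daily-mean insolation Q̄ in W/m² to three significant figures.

Q̄ ≈ 0.00 W/m²

Solar declination: sin δ = sin ε · sin L_s = sin 54.80° × sin 228.9° = -0.61577, so δ = -38.008°.
cos h₀ = −tan(+72.0°) tan(-38.008°) = 2.4052 ≥ 1 ⇒ polar night, h₀ = 0 and Q̄ = 0.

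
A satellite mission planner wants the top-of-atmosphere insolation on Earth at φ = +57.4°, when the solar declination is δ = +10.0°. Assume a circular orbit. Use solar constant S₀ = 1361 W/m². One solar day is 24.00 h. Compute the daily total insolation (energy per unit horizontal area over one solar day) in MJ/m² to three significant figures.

cos H₀ = −tan(+57.4°) tan(+10.000°) = -0.2757, H₀ = 1.8501 rad.
Bracket: H₀ sin φ sin δ + cos φ cos δ sin H₀ = 1.8501×0.84245×0.17365 + 0.53877×0.98481×0.96124 = 0.270654 + 0.510021 = 0.780675.
Q̄ = (S₀/π) × [bracket] = (1361/π) × 0.780675 = 338.20 W/m².
Daily total = Q̄ × 24.00 h × 3600 s/h = 338.20 × 24.00 × 3600 / 10⁶ = 29.22 MJ/m².

29.2 MJ/m²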